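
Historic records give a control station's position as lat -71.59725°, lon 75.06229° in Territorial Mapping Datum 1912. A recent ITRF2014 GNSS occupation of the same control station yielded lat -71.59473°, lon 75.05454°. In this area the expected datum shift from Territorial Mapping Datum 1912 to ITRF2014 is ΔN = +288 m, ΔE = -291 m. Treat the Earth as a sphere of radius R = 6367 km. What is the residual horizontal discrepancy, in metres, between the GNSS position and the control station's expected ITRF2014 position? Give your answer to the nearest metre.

Observed coordinate differences: Δφ = +0.00252°, Δλ = -0.00775°.
Converting to metres (1° lat = 111125 m, cos φ = 0.315695): observed ΔN = 280.0 m, observed ΔE = -271.9 m.
Subtracting the expected shift leaves a residual of 280.0 − (288) = -8.0 m north and -271.9 − (-291) = 19.1 m east.
Residual distance = √((-8.0)² + 19.1²) = 20.7 m.

21 m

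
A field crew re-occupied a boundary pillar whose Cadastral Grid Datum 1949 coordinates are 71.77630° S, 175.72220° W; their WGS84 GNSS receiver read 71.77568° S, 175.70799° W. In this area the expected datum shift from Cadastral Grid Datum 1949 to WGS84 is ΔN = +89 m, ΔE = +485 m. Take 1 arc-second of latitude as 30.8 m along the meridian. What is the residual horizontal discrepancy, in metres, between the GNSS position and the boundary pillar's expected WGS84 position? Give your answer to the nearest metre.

22 m

Observed coordinate differences: Δφ = +0.00062°, Δλ = +0.01421°.
Converting to metres (1° lat = 110880 m, cos φ = 0.312728): observed ΔN = 68.7 m, observed ΔE = 492.7 m.
Subtracting the expected shift leaves a residual of 68.7 − (89) = -20.3 m north and 492.7 − (485) = 7.7 m east.
Residual distance = √((-20.3)² + 7.7²) = 21.7 m.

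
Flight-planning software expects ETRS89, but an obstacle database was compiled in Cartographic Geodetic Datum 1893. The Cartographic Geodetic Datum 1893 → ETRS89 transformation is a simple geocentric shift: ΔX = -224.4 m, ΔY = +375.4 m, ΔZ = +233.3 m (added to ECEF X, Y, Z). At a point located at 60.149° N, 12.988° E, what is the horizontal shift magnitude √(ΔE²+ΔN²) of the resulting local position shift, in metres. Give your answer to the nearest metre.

477 m

At φ = 60.149°, λ = 12.988°: sin φ = 0.867323, cos φ = 0.497746, sin λ = 0.224747, cos λ = 0.974417.
ΔE = −sin λ·ΔX + cos λ·ΔY = −(0.224747)·(-224.4) + (0.974417)·(375.4) = 416.23 m.
ΔN = −sin φ cos λ·ΔX − sin φ sin λ·ΔY + cos φ·ΔZ = −(0.867323)(0.974417)(-224.4) − (0.867323)(0.224747)(375.4) + (0.497746)(233.3) = 232.60 m.
Horizontal magnitude = √(ΔE² + ΔN²) = √(416.23² + 232.60²) = 476.81 m.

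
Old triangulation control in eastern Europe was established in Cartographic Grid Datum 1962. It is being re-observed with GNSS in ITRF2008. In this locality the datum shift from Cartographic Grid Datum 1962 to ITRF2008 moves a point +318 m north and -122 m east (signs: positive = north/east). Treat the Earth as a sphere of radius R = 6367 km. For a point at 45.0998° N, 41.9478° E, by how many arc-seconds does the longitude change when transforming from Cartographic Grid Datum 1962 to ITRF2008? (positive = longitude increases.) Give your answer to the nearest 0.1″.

Δλ = -5.6″

At latitude 45.0998°, cos φ = 0.705874.
One radian of longitude at latitude φ spans R cos φ, so Δλ = ΔE / (R cos φ) = -122.0 / (6367000 × 0.705874) = -2.7145e-05 rad = -5.599″.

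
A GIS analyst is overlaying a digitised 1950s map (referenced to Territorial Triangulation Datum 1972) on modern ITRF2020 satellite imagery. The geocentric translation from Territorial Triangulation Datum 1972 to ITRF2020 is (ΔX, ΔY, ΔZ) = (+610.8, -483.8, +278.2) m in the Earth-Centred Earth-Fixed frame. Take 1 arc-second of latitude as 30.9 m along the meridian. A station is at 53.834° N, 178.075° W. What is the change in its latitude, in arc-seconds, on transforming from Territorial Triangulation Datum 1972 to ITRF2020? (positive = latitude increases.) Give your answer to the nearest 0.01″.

sin φ = 0.807311, cos φ = 0.590127, sin λ = -0.033591, cos λ = -0.999436.
North component: ΔN = −sin φ cos λ·ΔX − sin φ sin λ·ΔY + cos φ·ΔZ = −(0.807311)(-0.999436)(610.8) − (0.807311)(-0.033591)(-483.8) + (0.590127)(278.2) = 643.88 m.
1° of latitude spans 3600 × 30.90 = 111240 m, so Δφ = 643.88 / 111240 × 3600 = 20.838″.

Δφ = 20.84″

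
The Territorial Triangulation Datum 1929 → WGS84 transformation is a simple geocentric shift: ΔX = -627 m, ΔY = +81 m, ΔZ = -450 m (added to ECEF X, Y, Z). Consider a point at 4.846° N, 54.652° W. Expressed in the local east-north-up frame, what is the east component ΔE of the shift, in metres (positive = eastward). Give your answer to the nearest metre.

The local east axis at (φ, λ) is (−sin λ, cos λ, 0), so ΔE = −sin(-54.652°)·(-627) + cos(-54.652°)·81 = -464.55 m.

ΔE = -465 m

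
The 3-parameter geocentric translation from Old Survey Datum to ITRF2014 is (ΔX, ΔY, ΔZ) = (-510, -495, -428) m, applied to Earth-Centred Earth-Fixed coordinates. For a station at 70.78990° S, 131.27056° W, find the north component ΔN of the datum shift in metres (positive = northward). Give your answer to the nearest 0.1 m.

ΔN = 528.2 m

At φ = -70.78990°, λ = -131.27056°: sin φ = -0.944318, cos φ = 0.329033, sin λ = -0.751603, cos λ = -0.659616.
ΔN = −sin φ cos λ·ΔX − sin φ sin λ·ΔY + cos φ·ΔZ = −(-0.944318)(-0.659616)(-510) − (-0.944318)(-0.751603)(-495) + (0.329033)(-428) = 528.17 m.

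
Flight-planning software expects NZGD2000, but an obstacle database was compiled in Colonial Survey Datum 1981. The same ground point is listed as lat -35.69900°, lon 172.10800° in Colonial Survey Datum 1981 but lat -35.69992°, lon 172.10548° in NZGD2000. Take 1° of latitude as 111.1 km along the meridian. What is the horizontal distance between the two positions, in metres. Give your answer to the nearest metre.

Δφ = -35.69992° − -35.69900° = -0.00092°; Δλ = 172.10548° − 172.10800° = -0.00252°.
ΔN = Δφ × 111100 = -102.2 m; ΔE = Δλ × 111100 × cos(-35.69900°) = -0.00252 × 111100 × 0.812094 = -227.4 m.
Distance = √(ΔE² + ΔN²) = √((-227.4)² + (-102.2)²) = 249.3 m.

249 m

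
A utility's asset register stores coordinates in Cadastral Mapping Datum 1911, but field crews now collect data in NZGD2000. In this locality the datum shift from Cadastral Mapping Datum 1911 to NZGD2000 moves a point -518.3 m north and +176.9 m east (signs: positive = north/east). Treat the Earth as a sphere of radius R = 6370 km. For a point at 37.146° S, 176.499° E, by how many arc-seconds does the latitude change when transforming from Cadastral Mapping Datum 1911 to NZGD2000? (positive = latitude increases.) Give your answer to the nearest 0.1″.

On a sphere of radius R, 1 rad of latitude = R, so Δφ = ΔN / R = -518.3 / 6370000 = -8.1366e-05 rad = -16.783″.

Δφ = -16.8″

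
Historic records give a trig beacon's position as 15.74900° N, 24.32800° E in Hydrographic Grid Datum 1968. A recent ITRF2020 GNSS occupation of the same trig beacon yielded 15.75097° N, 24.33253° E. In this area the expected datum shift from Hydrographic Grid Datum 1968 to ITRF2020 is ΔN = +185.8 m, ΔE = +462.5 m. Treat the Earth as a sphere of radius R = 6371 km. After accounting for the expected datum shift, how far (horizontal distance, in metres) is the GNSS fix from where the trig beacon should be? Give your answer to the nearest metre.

Observed coordinate differences: Δφ = +0.00197°, Δλ = +0.00453°.
Converting to metres (1° lat = 111195 m, cos φ = 0.962460): observed ΔN = 219.1 m, observed ΔE = 484.8 m.
Subtracting the expected shift leaves a residual of 219.1 − (185.8) = 33.3 m north and 484.8 − (462.5) = 22.3 m east.
Residual distance = √(33.3² + 22.3²) = 40.0 m.

40 m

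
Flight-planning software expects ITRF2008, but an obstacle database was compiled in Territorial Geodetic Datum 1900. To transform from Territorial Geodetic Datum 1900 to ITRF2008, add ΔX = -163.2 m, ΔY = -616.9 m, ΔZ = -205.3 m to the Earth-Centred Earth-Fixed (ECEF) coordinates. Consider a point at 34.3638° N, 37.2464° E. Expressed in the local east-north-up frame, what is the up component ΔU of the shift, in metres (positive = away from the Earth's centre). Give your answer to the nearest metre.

ΔU = -531 m

The local up (radial) axis is (cos φ cos λ, cos φ sin λ, sin φ), giving ΔU = -107.240 − 308.210 − 115.881 = -531.33 m.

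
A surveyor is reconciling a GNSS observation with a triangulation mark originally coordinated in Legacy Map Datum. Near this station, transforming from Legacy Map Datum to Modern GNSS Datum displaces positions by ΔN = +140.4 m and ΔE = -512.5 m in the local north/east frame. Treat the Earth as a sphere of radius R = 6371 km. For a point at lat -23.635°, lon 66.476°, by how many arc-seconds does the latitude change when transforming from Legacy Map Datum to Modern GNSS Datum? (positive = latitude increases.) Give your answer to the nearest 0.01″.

Δφ = 4.55″

On a sphere of radius R, 1 rad of latitude = R, so Δφ = ΔN / R = 140.4 / 6371000 = 2.2037e-05 rad = 4.546″.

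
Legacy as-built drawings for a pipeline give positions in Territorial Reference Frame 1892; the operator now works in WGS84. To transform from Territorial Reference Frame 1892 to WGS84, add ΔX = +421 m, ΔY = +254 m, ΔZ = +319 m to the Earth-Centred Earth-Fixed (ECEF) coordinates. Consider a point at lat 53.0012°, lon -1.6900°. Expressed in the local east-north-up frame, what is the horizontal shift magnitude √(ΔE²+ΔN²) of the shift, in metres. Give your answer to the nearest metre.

The local east axis at (φ, λ) is (−sin λ, cos λ, 0), so ΔE = −sin(-1.6900°)·421 + cos(-1.6900°)·254 = 266.31 m.
The local north axis is (−sin φ cos λ, −sin φ sin λ, cos φ), giving ΔN = -336.085 + 5.983 + 191.974 = -138.13 m.
Horizontal magnitude = √(ΔE² + ΔN²) = √(266.31² + (-138.13)²) = 300.00 m.

300 m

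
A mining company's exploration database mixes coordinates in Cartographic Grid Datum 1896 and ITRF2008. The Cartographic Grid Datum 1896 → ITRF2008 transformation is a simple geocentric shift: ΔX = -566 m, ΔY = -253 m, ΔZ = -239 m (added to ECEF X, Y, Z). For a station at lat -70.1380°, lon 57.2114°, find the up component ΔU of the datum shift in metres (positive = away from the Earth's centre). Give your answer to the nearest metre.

ΔU = 48 m

The local up (radial) axis is (cos φ cos λ, cos φ sin λ, sin φ), giving ΔU = -104.139 − 72.263 + 224.783 = 48.38 m.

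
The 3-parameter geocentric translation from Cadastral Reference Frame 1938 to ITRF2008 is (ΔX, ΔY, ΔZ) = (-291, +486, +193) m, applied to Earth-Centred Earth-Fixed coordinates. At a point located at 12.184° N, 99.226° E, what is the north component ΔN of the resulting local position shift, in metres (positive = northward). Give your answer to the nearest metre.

The local north axis is (−sin φ cos λ, −sin φ sin λ, cos φ), giving ΔN = -9.847 − 101.244 + 188.653 = 77.56 m.

ΔN = 78 m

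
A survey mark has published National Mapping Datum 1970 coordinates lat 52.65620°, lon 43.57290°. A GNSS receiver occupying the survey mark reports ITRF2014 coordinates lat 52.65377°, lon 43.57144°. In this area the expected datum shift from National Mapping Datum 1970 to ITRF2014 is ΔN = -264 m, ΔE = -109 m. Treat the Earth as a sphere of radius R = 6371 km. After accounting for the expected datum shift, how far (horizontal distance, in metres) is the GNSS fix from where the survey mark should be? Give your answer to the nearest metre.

Observed coordinate differences: Δφ = -0.00243°, Δλ = -0.00146°.
Converting to metres (1° lat = 111195 m, cos φ = 0.606596): observed ΔN = -270.2 m, observed ΔE = -98.5 m.
Subtracting the expected shift leaves a residual of -270.2 − (-264) = -6.2 m north and -98.5 − (-109) = 10.5 m east.
Residual distance = √((-6.2)² + 10.5²) = 12.2 m.

12 m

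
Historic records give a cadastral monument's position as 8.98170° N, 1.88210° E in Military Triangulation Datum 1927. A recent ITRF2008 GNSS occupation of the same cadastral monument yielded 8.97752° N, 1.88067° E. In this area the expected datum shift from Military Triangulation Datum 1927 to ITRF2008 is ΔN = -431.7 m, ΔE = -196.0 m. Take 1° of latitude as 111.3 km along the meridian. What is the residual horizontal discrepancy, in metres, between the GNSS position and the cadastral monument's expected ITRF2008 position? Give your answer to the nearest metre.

Observed coordinate differences: Δφ = -0.00418°, Δλ = -0.00143°.
Converting to metres (1° lat = 111300 m, cos φ = 0.987738): observed ΔN = -465.2 m, observed ΔE = -157.2 m.
Subtracting the expected shift leaves a residual of -465.2 − (-431.7) = -33.5 m north and -157.2 − (-196.0) = 38.8 m east.
Residual distance = √((-33.5)² + 38.8²) = 51.3 m.

51 m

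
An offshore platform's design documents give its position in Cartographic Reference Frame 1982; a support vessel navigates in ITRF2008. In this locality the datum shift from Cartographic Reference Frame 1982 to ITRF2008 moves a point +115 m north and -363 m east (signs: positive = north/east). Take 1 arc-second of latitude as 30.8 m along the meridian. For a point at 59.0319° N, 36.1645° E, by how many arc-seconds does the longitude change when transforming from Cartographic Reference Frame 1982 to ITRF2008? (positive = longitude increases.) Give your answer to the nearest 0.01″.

At latitude 59.0319°, cos φ = 0.514561.
1″ of longitude at this latitude = 30.80 × cos φ = 15.8485 m, so Δλ = -363.0 / 15.8485 = -22.904″.

Δλ = -22.90″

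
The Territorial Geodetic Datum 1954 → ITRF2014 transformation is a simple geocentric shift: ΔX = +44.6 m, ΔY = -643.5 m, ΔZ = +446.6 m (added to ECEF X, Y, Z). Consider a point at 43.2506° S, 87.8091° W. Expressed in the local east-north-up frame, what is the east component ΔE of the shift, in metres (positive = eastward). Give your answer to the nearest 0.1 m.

ΔE = 20.0 m

The local east axis at (φ, λ) is (−sin λ, cos λ, 0), so ΔE = −sin(-87.8091°)·44.6 + cos(-87.8091°)·(-643.5) = 19.97 m.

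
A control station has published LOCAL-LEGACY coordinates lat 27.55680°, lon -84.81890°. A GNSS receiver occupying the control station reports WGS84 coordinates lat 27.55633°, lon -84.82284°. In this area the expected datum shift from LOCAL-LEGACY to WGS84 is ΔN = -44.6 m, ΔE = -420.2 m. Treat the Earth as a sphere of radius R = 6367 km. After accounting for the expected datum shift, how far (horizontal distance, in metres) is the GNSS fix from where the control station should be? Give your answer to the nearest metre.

33 m

Observed coordinate differences: Δφ = -0.00047°, Δλ = -0.00394°.
Converting to metres (1° lat = 111125 m, cos φ = 0.886553): observed ΔN = -52.2 m, observed ΔE = -388.2 m.
Subtracting the expected shift leaves a residual of -52.2 − (-44.6) = -7.6 m north and -388.2 − (-420.2) = 32.0 m east.
Residual distance = √((-7.6)² + 32.0²) = 32.9 m.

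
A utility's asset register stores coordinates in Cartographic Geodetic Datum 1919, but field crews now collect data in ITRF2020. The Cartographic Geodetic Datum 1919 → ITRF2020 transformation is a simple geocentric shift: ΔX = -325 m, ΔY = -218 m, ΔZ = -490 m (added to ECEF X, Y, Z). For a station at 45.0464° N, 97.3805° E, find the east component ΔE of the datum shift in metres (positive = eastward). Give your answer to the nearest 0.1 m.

At φ = 45.0464°, λ = 97.3805°: sin φ = 0.707679, cos φ = 0.706534, sin λ = 0.991715, cos λ = -0.128458.
ΔE = −sin λ·ΔX + cos λ·ΔY = −(0.991715)·(-325) + (-0.128458)·(-218) = 350.31 m.

ΔE = 350.3 m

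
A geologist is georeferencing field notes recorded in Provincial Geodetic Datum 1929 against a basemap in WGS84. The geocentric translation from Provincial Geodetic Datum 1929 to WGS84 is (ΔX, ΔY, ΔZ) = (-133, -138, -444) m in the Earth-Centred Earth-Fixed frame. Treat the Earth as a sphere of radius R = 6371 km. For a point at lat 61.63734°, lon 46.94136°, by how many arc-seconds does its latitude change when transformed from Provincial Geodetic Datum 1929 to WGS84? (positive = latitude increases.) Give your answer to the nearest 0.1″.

Δφ = -1.4″

sin φ = 0.879958, cos φ = 0.475051, sin λ = 0.730655, cos λ = 0.682747.
North component: ΔN = −sin φ cos λ·ΔX − sin φ sin λ·ΔY + cos φ·ΔZ = −(0.879958)(0.682747)(-133) − (0.879958)(0.730655)(-138) + (0.475051)(-444) = -42.29 m.
1° of latitude spans πR/180 = 111195 m, so Δφ = -42.29 / 111195 × 3600 = -1.369″.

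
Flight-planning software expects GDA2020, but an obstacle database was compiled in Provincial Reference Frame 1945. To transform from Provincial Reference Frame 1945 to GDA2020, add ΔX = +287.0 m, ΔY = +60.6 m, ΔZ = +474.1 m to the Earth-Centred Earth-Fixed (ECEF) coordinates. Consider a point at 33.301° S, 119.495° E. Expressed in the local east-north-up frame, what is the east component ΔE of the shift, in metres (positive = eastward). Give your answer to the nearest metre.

ΔE = -280 m

At φ = -33.301°, λ = 119.495°: sin φ = -0.549037, cos φ = 0.835798, sin λ = 0.870399, cos λ = -0.492348.
ΔE = −sin λ·ΔX + cos λ·ΔY = −(0.870399)·(287.0) + (-0.492348)·(60.6) = -279.64 m.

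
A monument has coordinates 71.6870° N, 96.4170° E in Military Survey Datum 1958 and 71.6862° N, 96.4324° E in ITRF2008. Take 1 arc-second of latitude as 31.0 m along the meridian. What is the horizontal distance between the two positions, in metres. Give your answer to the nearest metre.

547 m

Δφ = 71.6862° − 71.6870° = -0.0008°; Δλ = 96.4324° − 96.4170° = +0.0154°.
1° of latitude = 3600 × 31.00 = 111600 m.
ΔN = Δφ × 111600 = -89.3 m; ΔE = Δλ × 111600 × cos(71.6870°) = +0.0154 × 111600 × 0.314208 = 540.0 m.
Distance = √(ΔE² + ΔN²) = √(540.0² + (-89.3)²) = 547.3 m.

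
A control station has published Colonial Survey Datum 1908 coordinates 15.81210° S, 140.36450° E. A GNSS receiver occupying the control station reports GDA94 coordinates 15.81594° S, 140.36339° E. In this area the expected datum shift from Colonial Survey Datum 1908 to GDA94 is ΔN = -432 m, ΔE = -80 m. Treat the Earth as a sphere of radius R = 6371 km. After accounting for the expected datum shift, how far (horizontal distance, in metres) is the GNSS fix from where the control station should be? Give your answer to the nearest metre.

39 m

Observed coordinate differences: Δφ = -0.00384°, Δλ = -0.00111°.
Converting to metres (1° lat = 111195 m, cos φ = 0.962160): observed ΔN = -427.0 m, observed ΔE = -118.8 m.
Subtracting the expected shift leaves a residual of -427.0 − (-432) = 5.0 m north and -118.8 − (-80) = -38.8 m east.
Residual distance = √(5.0² + (-38.8)²) = 39.1 m.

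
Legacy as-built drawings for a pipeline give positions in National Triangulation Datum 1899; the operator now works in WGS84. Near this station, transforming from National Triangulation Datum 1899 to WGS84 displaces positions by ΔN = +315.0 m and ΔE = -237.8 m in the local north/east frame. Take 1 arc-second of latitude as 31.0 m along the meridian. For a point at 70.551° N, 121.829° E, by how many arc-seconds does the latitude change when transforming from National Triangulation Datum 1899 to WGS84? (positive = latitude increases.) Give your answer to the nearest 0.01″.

Δφ = 10.16″

1″ of latitude = 31.00 m, so Δφ = 315.0 / 31.00 = 10.161″.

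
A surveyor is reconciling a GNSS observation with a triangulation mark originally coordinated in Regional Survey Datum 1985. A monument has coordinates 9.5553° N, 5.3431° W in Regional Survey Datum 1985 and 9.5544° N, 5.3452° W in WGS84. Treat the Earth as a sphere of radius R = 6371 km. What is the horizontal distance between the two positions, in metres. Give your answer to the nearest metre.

251 m

Δφ = 9.5544° − 9.5553° = -0.0009°; Δλ = -5.3452° − -5.3431° = -0.0021°.
1° along a meridian = πR/180 = 111195 m.
ΔN = Δφ × 111195 = -100.1 m; ΔE = Δλ × 111195 × cos(9.5553°) = -0.0021 × 111195 × 0.986126 = -230.3 m.
Distance = √(ΔE² + ΔN²) = √((-230.3)² + (-100.1)²) = 251.1 m.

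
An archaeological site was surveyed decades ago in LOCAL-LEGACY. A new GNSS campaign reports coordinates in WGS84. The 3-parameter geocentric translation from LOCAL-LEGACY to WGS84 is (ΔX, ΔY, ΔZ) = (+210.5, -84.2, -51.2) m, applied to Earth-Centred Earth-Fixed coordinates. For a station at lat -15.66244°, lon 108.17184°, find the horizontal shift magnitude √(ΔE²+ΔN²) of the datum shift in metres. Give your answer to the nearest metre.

At φ = -15.66244°, λ = 108.17184°: sin φ = -0.269969, cos φ = 0.962869, sin λ = 0.950125, cos λ = -0.311868.
ΔE = −sin λ·ΔX + cos λ·ΔY = −(0.950125)·(210.5) + (-0.311868)·(-84.2) = -173.74 m.
ΔN = −sin φ cos λ·ΔX − sin φ sin λ·ΔY + cos φ·ΔZ = −(-0.269969)(-0.311868)(210.5) − (-0.269969)(0.950125)(-84.2) + (0.962869)(-51.2) = -88.62 m.
Horizontal magnitude = √(ΔE² + ΔN²) = √((-173.74)² + (-88.62)²) = 195.04 m.

195 m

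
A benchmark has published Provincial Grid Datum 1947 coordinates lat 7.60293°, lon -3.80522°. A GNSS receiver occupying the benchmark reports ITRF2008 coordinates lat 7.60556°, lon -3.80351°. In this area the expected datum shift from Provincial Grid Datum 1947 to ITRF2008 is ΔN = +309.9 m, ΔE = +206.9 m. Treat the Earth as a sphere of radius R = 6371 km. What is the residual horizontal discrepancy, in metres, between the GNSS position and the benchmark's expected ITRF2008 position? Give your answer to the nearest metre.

Observed coordinate differences: Δφ = +0.00263°, Δλ = +0.00171°.
Converting to metres (1° lat = 111195 m, cos φ = 0.991209): observed ΔN = 292.4 m, observed ΔE = 188.5 m.
Subtracting the expected shift leaves a residual of 292.4 − (309.9) = -17.5 m north and 188.5 − (206.9) = -18.4 m east.
Residual distance = √((-17.5)² + (-18.4)²) = 25.4 m.

25 m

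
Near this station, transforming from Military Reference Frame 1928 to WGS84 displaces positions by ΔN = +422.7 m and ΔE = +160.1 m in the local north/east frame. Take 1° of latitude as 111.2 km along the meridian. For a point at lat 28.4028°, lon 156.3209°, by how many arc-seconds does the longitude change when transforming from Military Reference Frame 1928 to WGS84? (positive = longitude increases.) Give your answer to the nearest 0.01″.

Δλ = 5.89″

At latitude 28.4028°, cos φ = 0.879625.
1° of longitude at this latitude = 111.2 × cos φ = 97.81 km, so Δλ = 160.1 / 97814.3 = 0.0016368° = 5.892″.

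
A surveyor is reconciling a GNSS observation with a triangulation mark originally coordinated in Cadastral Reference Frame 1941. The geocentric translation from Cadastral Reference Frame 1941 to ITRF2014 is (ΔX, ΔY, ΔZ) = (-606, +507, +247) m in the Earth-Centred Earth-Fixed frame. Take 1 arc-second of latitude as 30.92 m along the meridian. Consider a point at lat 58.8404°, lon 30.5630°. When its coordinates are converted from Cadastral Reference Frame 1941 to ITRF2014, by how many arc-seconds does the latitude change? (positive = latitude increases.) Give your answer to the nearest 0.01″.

sin φ = 0.855729, cos φ = 0.517424, sin λ = 0.508485, cos λ = 0.861071.
North component: ΔN = −sin φ cos λ·ΔX − sin φ sin λ·ΔY + cos φ·ΔZ = −(0.855729)(0.861071)(-606) − (0.855729)(0.508485)(507) + (0.517424)(247) = 353.72 m.
1° of latitude spans 3600 × 30.92 = 111312 m, so Δφ = 353.72 / 111312 × 3600 = 11.440″.

Δφ = 11.44″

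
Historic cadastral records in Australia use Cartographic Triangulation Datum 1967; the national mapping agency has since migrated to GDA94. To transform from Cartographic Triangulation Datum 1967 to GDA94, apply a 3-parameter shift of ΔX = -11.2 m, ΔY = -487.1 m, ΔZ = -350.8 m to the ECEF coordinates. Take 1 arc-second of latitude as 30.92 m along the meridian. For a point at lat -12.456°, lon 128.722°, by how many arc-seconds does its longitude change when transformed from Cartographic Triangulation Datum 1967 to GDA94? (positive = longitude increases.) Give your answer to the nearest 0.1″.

Δλ = 10.4″

sin φ = -0.215690, cos φ = 0.976462, sin λ = 0.780190, cos λ = -0.625542.
East component: ΔE = −sin λ·ΔX + cos λ·ΔY = −(0.780190)(-11.2) + (-0.625542)(-487.1) = 313.44 m.
1° of latitude spans 3600 × 30.92 = 111312 m; at latitude φ, 1° of longitude spans that × cos φ = 108691.9 m, so Δλ = 313.44 / 108691.9 × 3600 = 10.381″.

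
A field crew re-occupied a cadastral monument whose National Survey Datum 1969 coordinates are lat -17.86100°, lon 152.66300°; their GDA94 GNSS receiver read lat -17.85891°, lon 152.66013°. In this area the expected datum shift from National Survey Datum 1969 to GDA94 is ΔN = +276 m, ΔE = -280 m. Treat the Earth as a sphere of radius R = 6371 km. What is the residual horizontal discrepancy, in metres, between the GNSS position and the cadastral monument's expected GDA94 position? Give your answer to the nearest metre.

Observed coordinate differences: Δφ = +0.00209°, Δλ = -0.00287°.
Converting to metres (1° lat = 111195 m, cos φ = 0.951803): observed ΔN = 232.4 m, observed ΔE = -303.7 m.
Subtracting the expected shift leaves a residual of 232.4 − (276) = -43.6 m north and -303.7 − (-280) = -23.7 m east.
Residual distance = √((-43.6)² + (-23.7)²) = 49.7 m.

50 m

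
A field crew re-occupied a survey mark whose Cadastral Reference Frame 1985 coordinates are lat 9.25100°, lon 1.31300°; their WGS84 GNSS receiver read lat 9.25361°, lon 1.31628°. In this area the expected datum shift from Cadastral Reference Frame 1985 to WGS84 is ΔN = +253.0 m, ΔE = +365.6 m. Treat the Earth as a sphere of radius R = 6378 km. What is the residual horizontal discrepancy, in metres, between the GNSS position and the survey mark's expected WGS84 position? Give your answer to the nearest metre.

38 m

Observed coordinate differences: Δφ = +0.00261°, Δλ = +0.00328°.
Converting to metres (1° lat = 111317 m, cos φ = 0.986994): observed ΔN = 290.5 m, observed ΔE = 360.4 m.
Subtracting the expected shift leaves a residual of 290.5 − (253.0) = 37.5 m north and 360.4 − (365.6) = -5.2 m east.
Residual distance = √(37.5² + (-5.2)²) = 37.9 m.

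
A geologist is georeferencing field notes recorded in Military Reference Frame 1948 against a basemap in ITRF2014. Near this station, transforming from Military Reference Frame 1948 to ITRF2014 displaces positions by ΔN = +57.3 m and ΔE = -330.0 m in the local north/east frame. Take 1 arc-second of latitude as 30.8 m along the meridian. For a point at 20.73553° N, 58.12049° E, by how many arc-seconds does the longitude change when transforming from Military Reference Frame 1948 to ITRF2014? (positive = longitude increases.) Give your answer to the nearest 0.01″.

Δλ = -11.46″

At latitude 20.73553°, cos φ = 0.935225.
1″ of longitude at this latitude = 30.80 × cos φ = 28.8049 m, so Δλ = -330.0 / 28.8049 = -11.456″.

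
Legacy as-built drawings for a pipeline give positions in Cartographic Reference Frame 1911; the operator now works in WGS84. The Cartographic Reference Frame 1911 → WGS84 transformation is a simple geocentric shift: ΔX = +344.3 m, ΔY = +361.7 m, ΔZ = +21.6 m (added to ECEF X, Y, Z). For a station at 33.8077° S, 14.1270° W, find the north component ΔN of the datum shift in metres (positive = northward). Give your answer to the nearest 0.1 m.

ΔN = 154.6 m

At φ = -33.8077°, λ = -14.1270°: sin φ = -0.556407, cos φ = 0.830910, sin λ = -0.244072, cos λ = 0.969757.
ΔN = −sin φ cos λ·ΔX − sin φ sin λ·ΔY + cos φ·ΔZ = −(-0.556407)(0.969757)(344.3) − (-0.556407)(-0.244072)(361.7) + (0.830910)(21.6) = 154.60 m.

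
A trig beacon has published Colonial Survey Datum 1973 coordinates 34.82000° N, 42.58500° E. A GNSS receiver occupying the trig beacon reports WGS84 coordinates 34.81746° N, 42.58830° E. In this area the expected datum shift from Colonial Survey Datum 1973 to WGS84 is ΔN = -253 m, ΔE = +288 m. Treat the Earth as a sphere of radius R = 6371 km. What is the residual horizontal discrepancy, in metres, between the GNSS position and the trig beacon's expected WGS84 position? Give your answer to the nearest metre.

Observed coordinate differences: Δφ = -0.00254°, Δλ = +0.00330°.
Converting to metres (1° lat = 111195 m, cos φ = 0.820950): observed ΔN = -282.4 m, observed ΔE = 301.2 m.
Subtracting the expected shift leaves a residual of -282.4 − (-253) = -29.4 m north and 301.2 − (288) = 13.2 m east.
Residual distance = √((-29.4)² + 13.2²) = 32.3 m.

32 m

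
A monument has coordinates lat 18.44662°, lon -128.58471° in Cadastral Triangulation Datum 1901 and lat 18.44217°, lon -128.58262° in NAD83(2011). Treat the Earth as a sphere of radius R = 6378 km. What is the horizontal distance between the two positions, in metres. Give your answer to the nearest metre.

Δφ = 18.44217° − 18.44662° = -0.00445°; Δλ = -128.58262° − -128.58471° = +0.00209°.
1° along a meridian = πR/180 = 111317 m.
ΔN = Δφ × 111317 = -495.4 m; ΔE = Δλ × 111317 × cos(18.44662°) = +0.00209 × 111317 × 0.948619 = 220.7 m.
Distance = √(ΔE² + ΔN²) = √(220.7² + (-495.4)²) = 542.3 m.

542 m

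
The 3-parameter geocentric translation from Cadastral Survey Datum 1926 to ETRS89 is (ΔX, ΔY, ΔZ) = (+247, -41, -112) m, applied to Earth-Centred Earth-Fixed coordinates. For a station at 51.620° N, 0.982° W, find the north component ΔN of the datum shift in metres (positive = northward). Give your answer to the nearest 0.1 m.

At φ = 51.620°, λ = -0.982°: sin φ = 0.783910, cos φ = 0.620874, sin λ = -0.017138, cos λ = 0.999853.
ΔN = −sin φ cos λ·ΔX − sin φ sin λ·ΔY + cos φ·ΔZ = −(0.783910)(0.999853)(247) − (0.783910)(-0.017138)(-41) + (0.620874)(-112) = -263.69 m.

ΔN = -263.7 m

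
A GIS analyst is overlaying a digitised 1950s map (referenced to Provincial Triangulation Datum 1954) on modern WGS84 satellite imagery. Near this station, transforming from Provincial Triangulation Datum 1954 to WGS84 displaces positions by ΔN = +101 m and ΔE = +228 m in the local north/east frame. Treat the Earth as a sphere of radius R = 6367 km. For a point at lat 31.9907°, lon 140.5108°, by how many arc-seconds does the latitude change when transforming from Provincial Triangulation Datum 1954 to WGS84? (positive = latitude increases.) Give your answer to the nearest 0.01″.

Δφ = 3.27″

On a sphere of radius R, 1 rad of latitude = R, so Δφ = ΔN / R = 101.0 / 6367000 = 1.5863e-05 rad = 3.272″.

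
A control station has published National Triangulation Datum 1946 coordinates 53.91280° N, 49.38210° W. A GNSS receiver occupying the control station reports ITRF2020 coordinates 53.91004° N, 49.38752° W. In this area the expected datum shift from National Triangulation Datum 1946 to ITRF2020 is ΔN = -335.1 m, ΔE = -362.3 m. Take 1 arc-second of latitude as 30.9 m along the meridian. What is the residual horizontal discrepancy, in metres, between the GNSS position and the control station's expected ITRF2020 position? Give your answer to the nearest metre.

29 m

Observed coordinate differences: Δφ = -0.00276°, Δλ = -0.00542°.
Converting to metres (1° lat = 111240 m, cos φ = 0.589016): observed ΔN = -307.0 m, observed ΔE = -355.1 m.
Subtracting the expected shift leaves a residual of -307.0 − (-335.1) = 28.1 m north and -355.1 − (-362.3) = 7.2 m east.
Residual distance = √(28.1² + 7.2²) = 29.0 m.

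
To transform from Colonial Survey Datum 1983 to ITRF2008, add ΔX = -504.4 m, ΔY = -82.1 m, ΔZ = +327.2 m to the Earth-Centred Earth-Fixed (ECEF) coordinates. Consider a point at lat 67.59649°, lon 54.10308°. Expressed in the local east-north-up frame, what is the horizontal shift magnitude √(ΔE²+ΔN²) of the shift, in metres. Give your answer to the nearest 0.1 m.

The local east axis at (φ, λ) is (−sin λ, cos λ, 0), so ΔE = −sin(54.10308°)·(-504.4) + cos(54.10308°)·(-82.1) = 360.46 m.
The local north axis is (−sin φ cos λ, −sin φ sin λ, cos φ), giving ΔN = 273.422 + 61.487 + 124.705 = 459.61 m.
Horizontal magnitude = √(ΔE² + ΔN²) = √(360.46² + 459.61²) = 584.11 m.

584.1 m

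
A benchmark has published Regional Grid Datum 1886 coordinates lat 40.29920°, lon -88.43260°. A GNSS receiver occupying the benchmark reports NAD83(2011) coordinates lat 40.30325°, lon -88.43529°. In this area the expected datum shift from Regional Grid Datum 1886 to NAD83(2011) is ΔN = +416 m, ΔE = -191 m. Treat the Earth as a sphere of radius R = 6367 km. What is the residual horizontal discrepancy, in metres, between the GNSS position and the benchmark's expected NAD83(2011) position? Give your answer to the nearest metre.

50 m

Observed coordinate differences: Δφ = +0.00405°, Δλ = -0.00269°.
Converting to metres (1° lat = 111125 m, cos φ = 0.762677): observed ΔN = 450.1 m, observed ΔE = -228.0 m.
Subtracting the expected shift leaves a residual of 450.1 − (416) = 34.1 m north and -228.0 − (-191) = -37.0 m east.
Residual distance = √(34.1² + (-37.0)²) = 50.3 m.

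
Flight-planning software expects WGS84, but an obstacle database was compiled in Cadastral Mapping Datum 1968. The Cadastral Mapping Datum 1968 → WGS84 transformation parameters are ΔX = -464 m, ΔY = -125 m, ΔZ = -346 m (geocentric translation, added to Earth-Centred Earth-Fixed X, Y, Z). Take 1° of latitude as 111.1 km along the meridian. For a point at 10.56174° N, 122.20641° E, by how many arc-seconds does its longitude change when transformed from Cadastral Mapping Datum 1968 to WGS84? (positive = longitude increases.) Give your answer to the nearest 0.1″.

sin φ = 0.183295, cos φ = 0.983058, sin λ = 0.846134, cos λ = -0.532971.
East component: ΔE = −sin λ·ΔX + cos λ·ΔY = −(0.846134)(-464) + (-0.532971)(-125) = 459.23 m.
1° of latitude spans 111100 m; at latitude φ, 1° of longitude spans that × cos φ = 109217.7 m, so Δλ = 459.23 / 109217.7 × 3600 = 15.137″.

Δλ = 15.1″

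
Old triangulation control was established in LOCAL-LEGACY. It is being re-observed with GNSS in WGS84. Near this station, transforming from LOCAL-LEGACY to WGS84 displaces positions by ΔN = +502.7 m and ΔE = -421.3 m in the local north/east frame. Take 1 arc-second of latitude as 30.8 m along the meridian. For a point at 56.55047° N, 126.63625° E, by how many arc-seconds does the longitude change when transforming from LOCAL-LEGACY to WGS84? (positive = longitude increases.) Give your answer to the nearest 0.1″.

At latitude 56.55047°, cos φ = 0.551202.
1″ of longitude at this latitude = 30.80 × cos φ = 16.9770 m, so Δλ = -421.3 / 16.9770 = -24.816″.

Δλ = -24.8″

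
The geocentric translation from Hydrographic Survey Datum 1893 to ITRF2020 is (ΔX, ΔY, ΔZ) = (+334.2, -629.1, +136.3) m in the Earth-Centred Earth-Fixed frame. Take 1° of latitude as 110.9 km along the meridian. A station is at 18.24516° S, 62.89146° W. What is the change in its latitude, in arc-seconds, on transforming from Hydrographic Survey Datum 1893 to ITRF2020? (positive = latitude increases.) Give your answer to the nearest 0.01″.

Δφ = 11.44″

sin φ = -0.313084, cos φ = 0.949726, sin λ = -0.890145, cos λ = 0.455678.
North component: ΔN = −sin φ cos λ·ΔX − sin φ sin λ·ΔY + cos φ·ΔZ = −(-0.313084)(0.455678)(334.2) − (-0.313084)(-0.890145)(-629.1) + (0.949726)(136.3) = 352.45 m.
1° of latitude spans 110900 m, so Δφ = 352.45 / 110900 × 3600 = 11.441″.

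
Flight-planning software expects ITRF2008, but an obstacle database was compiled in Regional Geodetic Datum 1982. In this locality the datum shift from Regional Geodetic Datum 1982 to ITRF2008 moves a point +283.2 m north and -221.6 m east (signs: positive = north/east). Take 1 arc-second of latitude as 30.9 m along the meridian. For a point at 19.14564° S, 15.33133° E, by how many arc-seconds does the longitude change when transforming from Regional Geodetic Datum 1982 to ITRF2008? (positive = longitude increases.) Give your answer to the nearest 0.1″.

Δλ = -7.6″

At latitude -19.14564°, cos φ = 0.944688.
1″ of longitude at this latitude = 30.90 × cos φ = 29.1909 m, so Δλ = -221.6 / 29.1909 = -7.591″.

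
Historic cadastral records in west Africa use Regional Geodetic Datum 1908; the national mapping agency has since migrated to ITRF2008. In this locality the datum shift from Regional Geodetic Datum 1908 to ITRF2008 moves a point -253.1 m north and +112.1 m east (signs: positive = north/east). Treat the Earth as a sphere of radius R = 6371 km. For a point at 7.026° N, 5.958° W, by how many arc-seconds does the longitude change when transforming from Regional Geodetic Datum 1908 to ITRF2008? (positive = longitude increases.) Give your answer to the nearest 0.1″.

At latitude 7.026°, cos φ = 0.992491.
One radian of longitude at latitude φ spans R cos φ, so Δλ = ΔE / (R cos φ) = 112.1 / (6371000 × 0.992491) = 1.7728e-05 rad = 3.657″.

Δλ = 3.7″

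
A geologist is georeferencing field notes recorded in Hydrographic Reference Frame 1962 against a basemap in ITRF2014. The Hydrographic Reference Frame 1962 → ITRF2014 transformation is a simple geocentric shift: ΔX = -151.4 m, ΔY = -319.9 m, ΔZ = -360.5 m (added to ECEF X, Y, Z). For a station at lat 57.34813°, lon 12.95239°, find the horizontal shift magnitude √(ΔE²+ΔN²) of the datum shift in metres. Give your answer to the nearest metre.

At φ = 57.34813°, λ = 12.95239°: sin φ = 0.841964, cos φ = 0.539533, sin λ = 0.224141, cos λ = 0.974557.
ΔE = −sin λ·ΔX + cos λ·ΔY = −(0.224141)·(-151.4) + (0.974557)·(-319.9) = -277.83 m.
ΔN = −sin φ cos λ·ΔX − sin φ sin λ·ΔY + cos φ·ΔZ = −(0.841964)(0.974557)(-151.4) − (0.841964)(0.224141)(-319.9) + (0.539533)(-360.5) = -9.90 m.
Horizontal magnitude = √(ΔE² + ΔN²) = √((-277.83)² + (-9.90)²) = 278.00 m.

278 m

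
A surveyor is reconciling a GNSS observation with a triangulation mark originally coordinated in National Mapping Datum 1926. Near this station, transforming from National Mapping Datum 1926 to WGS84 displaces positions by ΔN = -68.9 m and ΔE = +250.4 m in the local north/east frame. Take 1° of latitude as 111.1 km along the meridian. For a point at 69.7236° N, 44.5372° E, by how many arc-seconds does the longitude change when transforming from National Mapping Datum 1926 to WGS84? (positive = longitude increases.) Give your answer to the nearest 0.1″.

Δλ = 23.4″

At latitude 69.7236°, cos φ = 0.346549.
1° of longitude at this latitude = 111.1 × cos φ = 38.50 km, so Δλ = 250.4 / 38501.6 = 0.0065036° = 23.413″.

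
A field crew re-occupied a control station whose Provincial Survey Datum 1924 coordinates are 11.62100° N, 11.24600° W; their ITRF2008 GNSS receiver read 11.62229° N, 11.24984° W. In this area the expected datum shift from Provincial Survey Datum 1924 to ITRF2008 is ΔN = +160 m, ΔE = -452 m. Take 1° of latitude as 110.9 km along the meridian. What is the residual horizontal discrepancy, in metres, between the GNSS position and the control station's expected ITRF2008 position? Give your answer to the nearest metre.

39 m

Observed coordinate differences: Δφ = +0.00129°, Δλ = -0.00384°.
Converting to metres (1° lat = 110900 m, cos φ = 0.979501): observed ΔN = 143.1 m, observed ΔE = -417.1 m.
Subtracting the expected shift leaves a residual of 143.1 − (160) = -16.9 m north and -417.1 − (-452) = 34.9 m east.
Residual distance = √((-16.9)² + 34.9²) = 38.8 m.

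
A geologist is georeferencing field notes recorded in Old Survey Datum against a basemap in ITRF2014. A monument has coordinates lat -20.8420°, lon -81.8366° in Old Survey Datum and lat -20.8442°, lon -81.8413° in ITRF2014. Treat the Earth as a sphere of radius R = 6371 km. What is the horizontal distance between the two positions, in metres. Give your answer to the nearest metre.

546 m

Δφ = -20.8442° − -20.8420° = -0.0022°; Δλ = -81.8413° − -81.8366° = -0.0047°.
1° along a meridian = πR/180 = 111195 m.
ΔN = Δφ × 111195 = -244.6 m; ΔE = Δλ × 111195 × cos(-20.8420°) = -0.0047 × 111195 × 0.934565 = -488.4 m.
Distance = √(ΔE² + ΔN²) = √((-488.4)² + (-244.6)²) = 546.3 m.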